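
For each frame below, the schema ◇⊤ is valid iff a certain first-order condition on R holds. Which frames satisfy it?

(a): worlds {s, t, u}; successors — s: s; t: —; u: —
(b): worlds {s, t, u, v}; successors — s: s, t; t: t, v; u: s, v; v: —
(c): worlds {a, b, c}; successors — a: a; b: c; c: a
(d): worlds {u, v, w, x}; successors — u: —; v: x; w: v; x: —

Frame correspondent (Sahlqvist): ∀x ∃y Rxy — i.e. seriality.
(a): fails — world t has no successor.
(b): fails — world v has no successor.
(c): satisfies the condition.
(d): fails — world u has no successor.
Valid on: (c).

(c)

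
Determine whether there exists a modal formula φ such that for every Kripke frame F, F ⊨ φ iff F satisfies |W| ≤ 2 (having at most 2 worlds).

If a class were modally definable it would be closed under disjoint unions (Goldblatt–Thomason).
Any modal formula valid on each of 3 disjoint one-world frames is valid on their disjoint union (validity is preserved under disjoint unions). Each one-world frame has |W|=1≤2, but the union has |W|=3.
So the class is not modally definable.

No — not modally definable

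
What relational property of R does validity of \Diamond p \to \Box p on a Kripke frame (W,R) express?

Suppose ◇p→□p is valid. Take Rxy, Rxz and set V(p)={y}. Then ◇p at x, so □p at x, so p at z, i.e. z=y.
The converse is a direct semantic check.
So the correspondent is partial functionality.

Partial functionality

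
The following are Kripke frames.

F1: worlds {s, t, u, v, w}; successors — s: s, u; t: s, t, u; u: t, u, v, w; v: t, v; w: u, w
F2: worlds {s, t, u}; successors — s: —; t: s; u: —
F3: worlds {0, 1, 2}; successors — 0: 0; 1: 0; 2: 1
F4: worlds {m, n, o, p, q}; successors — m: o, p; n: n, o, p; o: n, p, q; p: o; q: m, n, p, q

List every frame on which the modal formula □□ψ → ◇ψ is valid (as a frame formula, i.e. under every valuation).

Frame correspondent (Sahlqvist): ∀x ∃w (xR²w ∧ xRw) — i.e. a generalized confluence (Geach) condition.
F1: condition met.
F2: fails — at s but no w with sR²w and sRw.
F3: fails — at 2 but no w with 2R²w and 2Rw.
F4: fails — at p but no w with pR²w and pRw.
Valid on: F1.

F1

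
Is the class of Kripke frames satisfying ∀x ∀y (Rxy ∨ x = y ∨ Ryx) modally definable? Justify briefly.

No — not modally definable

Modal frame validity is preserved under disjoint unions.
Take 3 disjoint single-world reflexive frames: each is trivially connected, but their disjoint union has 3 worlds with no edge between distinct components, so it is not connected.
Hence connectedness of R is not modally definable.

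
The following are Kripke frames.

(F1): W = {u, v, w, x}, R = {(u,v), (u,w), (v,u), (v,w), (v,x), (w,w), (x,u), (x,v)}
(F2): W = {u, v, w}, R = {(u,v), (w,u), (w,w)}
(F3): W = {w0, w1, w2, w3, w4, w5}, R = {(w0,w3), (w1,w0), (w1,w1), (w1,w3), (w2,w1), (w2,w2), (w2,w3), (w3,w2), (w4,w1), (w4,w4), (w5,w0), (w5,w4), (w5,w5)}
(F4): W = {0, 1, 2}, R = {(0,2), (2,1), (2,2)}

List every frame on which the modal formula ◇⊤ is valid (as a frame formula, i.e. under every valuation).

This is the axiom for seriality; its first-order frame correspondent is ∀x ∃y Rxy.
(F1): holds.
(F2): fails — world v has no successor.
(F3): holds.
(F4): fails — world 1 has no successor.
Valid on: (F1), (F3).

(F1), (F3)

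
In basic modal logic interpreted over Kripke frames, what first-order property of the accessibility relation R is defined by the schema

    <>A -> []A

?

partial functionality

This schema is the CD axiom.
It corresponds to partial functionality: forall x forall y forall z (Rxy & Rxz -> y = z).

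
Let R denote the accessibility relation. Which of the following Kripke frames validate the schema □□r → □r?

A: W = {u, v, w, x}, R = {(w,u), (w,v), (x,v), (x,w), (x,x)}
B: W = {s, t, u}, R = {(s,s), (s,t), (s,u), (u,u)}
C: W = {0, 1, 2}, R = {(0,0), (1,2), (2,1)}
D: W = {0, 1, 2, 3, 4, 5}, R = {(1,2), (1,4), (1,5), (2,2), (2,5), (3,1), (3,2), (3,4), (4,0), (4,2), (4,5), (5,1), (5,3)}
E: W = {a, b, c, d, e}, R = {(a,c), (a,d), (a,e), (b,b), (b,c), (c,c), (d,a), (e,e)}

This is the axiom for density; its first-order frame correspondent is ∀x ∀y (Rxy → ∃z (Rxz ∧ Rzy)).
A: fails — Rwu but no z with Rwz and Rzu.
B: ✓.
C: fails — R12 but no z with R1z and Rz2.
D: fails — R31 but no z with R3z and Rz1.
E: fails — Rad but no z with Raz and Rzd.
Valid on: B.

B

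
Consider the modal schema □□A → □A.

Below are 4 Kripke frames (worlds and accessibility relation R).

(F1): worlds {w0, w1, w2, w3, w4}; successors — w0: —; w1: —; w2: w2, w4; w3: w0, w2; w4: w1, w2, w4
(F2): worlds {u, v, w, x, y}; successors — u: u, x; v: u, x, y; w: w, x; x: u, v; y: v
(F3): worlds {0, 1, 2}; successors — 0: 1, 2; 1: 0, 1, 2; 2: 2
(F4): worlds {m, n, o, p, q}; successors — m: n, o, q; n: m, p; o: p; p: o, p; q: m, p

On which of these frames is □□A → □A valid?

The schema corresponds to density: ∀x ∀y (Rxy → ∃z (Rxz ∧ Rzy)).
(F1): fails — Rw3w0 but no z with Rw3z and Rzw0.
(F2): fails — Ryv but no z with Ryz and Rzv.
(F3): condition met.
(F4): fails — Rmo but no z with Rmz and Rzo.

(F3)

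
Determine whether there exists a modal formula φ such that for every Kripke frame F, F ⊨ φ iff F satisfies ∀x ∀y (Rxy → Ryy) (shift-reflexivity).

The condition is shift-reflexivity. A defining modal formula is □(□p → p).
Suppose □(□p→p) is valid. Take Rxy and set V(p)={w : Ryw}. Then at y, □p holds; since □(□p→p) at x, □p→p at y, so p at y, i.e. Ryy.

Yes, by □(□p → p)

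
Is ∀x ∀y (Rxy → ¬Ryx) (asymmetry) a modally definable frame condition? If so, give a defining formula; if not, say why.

Not modally definable

Modal frame validity is preserved under surjective bounded morphisms.
The 5-cycle (worlds s,t,u,v,w with s→t→u→v→w→s) is asymmetric. Mapping every world to a single reflexive point • is a surjective bounded morphism, and the reflexive point is not asymmetric (R•• but asymmetry requires ¬R••).
So the class is not modally definable.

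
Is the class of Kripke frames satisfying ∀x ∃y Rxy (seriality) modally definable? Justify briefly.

Definable; □p → ◇p defines it

This is a Sahlqvist condition; the D axiom □p → ◇p defines it.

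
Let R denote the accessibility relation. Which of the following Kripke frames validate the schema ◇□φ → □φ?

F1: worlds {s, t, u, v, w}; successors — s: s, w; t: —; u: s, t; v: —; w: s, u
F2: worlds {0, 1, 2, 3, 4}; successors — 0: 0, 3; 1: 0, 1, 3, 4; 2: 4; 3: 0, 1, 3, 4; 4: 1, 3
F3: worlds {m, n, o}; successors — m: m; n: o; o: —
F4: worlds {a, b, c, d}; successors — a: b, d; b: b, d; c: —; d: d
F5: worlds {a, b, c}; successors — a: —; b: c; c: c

This is the axiom for a generalized confluence (Geach) condition; its first-order frame correspondent is ∀x ∀y ∀z ((xRy ∧ xRz) → ∃w (yRw ∧ z = w)).
F1: fails — sRw, sRw but no w* with wRw* and w=w*.
F2: fails — 1R0, 1R1 but no w with 0Rw and 1=w.
F3: fails — nRo, nRo but no w with oRw and o=w.
F4: fails — aRd, aRb but no w with dRw and b=w.
F5: satisfies the condition.
Valid on: F5.

F5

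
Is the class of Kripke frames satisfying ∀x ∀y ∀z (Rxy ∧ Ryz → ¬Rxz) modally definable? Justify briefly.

Not definable by any modal formula

If a class were modally definable it would be closed under surjective bounded morphisms (Goldblatt–Thomason).
The 7-cycle (worlds a,b,c,d,e,f,g with a→b→c→d→e→f→g→a) is intransitive. Mapping every world to a single reflexive point • is a surjective bounded morphism; the reflexive point is not intransitive (R••∧R•• but R••).
Hence intransitivity is not modally definable.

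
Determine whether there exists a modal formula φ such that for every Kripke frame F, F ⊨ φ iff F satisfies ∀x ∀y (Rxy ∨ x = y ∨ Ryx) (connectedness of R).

If a class were modally definable it would be closed under disjoint unions (Goldblatt–Thomason).
Take 3 disjoint single-world reflexive frames: each is trivially connected, but their disjoint union has 3 worlds with no edge between distinct components, so it is not connected.
Hence connectedness of R is not modally definable.

Not definable by any modal formula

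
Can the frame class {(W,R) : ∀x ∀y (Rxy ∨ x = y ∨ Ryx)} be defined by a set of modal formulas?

If a class were modally definable it would be closed under disjoint unions (Goldblatt–Thomason).
Take 2 disjoint single-world reflexive frames: each is trivially connected, but their disjoint union has 2 worlds with no edge between distinct components, so it is not connected.
So the class is not modally definable.

Not definable by any modal formula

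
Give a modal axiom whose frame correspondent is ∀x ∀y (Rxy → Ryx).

r → □◇r

A defining formula is r → □◇r (the B axiom).
Suppose r→□◇r is valid. Take Rxy and set V(r)={x}. Then r at x, so □◇r at x, so ◇r at y, so some z with Ryz has r; z=x, i.e. Ryx.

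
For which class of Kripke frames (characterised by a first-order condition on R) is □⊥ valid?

This schema is the Ver axiom.
It corresponds to emptiness of R: ∀x ∀y ¬Rxy.

Emptiness of R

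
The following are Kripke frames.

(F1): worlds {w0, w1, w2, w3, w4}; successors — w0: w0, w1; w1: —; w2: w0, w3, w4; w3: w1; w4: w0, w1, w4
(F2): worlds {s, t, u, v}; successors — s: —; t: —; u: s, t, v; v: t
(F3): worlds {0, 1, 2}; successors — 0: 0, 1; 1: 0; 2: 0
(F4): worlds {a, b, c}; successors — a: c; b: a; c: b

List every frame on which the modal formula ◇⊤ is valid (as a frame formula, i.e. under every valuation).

(F3), (F4)

The schema corresponds to seriality: ∀x ∃y Rxy.
(F1): fails — world w1 has no successor.
(F2): fails — world s has no successor.
(F3): condition met.
(F4): condition met.
Valid on: (F3), (F4).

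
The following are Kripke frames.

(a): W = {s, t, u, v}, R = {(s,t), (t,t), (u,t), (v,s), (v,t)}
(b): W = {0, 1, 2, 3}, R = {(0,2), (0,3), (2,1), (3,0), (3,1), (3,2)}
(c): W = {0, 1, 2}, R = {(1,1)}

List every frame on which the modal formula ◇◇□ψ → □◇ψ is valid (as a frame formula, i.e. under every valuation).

Frame correspondent (Sahlqvist): ∀x ∀y ∀z ((xR²y ∧ xRz) → ∃w (yRw ∧ zRw)) — i.e. a generalized confluence (Geach) condition.
(a): satisfies the condition.
(b): fails — 0R²0, 0R2 but no w with 0Rw and 2Rw.
(c): satisfies the condition.
Valid on: (a), (c).

(a), (c)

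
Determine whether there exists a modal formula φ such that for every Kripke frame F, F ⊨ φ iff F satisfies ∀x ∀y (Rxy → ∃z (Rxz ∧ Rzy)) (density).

Yes, by □□q → □q

The condition is density. A defining modal formula is □□q → □q.
Suppose □□q→□q is valid. Take Rxy and set V(q)={w : xR²w}. Then □□q at x, so □q at x, so q at y, i.e. ∃z(Rxz∧Rzy).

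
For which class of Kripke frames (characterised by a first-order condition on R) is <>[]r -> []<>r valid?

convergence

Suppose ◇□r→□◇r is valid. Take Rxy, Rxz and set V(r)={w : Ryw}. Then □r at y so ◇□r at x, so □◇r at x, so ◇r at z, giving w with Rzw and Ryw.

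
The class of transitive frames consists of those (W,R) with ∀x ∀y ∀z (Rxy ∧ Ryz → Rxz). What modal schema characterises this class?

The condition is transitivity. The 4 schema □ψ → □□ψ defines it.
Suppose □ψ→□□ψ is valid. Take Rxy, Ryz and set V(ψ)={w : Rxw}. Then □ψ at x, so □□ψ at x, so □ψ at y, so ψ at z, i.e. Rxz.

□ψ → □□ψ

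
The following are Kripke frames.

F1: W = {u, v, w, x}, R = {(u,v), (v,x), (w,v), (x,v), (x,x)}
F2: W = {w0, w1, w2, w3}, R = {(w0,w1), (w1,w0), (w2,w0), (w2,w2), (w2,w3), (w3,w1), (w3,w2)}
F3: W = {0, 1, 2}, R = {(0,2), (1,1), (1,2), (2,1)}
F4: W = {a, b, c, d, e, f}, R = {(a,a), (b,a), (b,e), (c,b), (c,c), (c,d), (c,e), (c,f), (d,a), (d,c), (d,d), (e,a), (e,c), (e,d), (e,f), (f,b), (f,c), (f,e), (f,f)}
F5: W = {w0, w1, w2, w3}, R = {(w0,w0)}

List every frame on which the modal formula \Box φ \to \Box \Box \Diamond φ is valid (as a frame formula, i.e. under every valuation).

The schema corresponds to a generalized confluence (Geach) condition: \forall x \forall z (x R^2 z \to \exists w (xRw \wedge zRw)).
F1: satisfies the condition.
F2: fails — w2R²w0 but no w with w2Rw and w0Rw.
F3: satisfies the condition.
F4: fails — cR²a but no w with cRw and aRw.
F5: satisfies the condition.

F1, F3, F5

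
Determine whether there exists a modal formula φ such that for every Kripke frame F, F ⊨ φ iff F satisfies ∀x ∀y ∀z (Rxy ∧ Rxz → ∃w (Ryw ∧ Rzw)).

Definable; ◇□r → □◇r defines it

Yes: it is convergence, defined by the .2 schema ◇□r → □◇r.
Suppose ◇□r→□◇r is valid. Take Rxy, Rxz and set V(r)={w : Ryw}. Then □r at y so ◇□r at x, so □◇r at x, so ◇r at z, giving w with Rzw and Ryw.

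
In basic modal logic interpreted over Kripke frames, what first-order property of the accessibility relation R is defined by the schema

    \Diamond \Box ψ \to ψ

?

Symmetry

This schema is equivalent to the B axiom ψ → □◇ψ.
It corresponds to symmetry: \forall x \forall y (Rxy \to Ryx).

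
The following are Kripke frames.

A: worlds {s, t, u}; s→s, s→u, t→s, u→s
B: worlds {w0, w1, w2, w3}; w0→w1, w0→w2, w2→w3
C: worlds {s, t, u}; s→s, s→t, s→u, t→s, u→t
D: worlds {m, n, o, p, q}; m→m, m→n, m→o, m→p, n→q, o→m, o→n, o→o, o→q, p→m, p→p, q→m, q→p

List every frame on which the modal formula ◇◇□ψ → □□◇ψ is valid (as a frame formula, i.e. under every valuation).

A

The schema corresponds to a generalized confluence (Geach) condition: ∀x ∀y ∀z ((xR²y ∧ xR²z) → ∃w (yRw ∧ zRw)).
A: satisfies the condition.
B: fails — w0R²w3, w0R²w3 but no w with w3Rw and w3Rw.
C: fails — sR²t, sR²u but no w with tRw and uRw.
D: fails — mR²m, mR²n but no w with mRw and nRw.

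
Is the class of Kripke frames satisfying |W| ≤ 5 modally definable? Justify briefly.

Not modally definable

Modal frame validity is preserved under disjoint unions.
Any modal formula valid on each of 6 disjoint one-world frames is valid on their disjoint union (validity is preserved under disjoint unions). Each one-world frame has |W|=1≤5, but the union has |W|=6.
So the class is not modally definable.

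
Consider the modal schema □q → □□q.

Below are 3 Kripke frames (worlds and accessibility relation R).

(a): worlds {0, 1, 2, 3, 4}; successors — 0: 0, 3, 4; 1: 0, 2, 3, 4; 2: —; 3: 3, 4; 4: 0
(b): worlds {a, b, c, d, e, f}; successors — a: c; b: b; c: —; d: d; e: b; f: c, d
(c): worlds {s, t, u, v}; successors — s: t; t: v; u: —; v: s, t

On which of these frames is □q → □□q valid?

(b)

The schema corresponds to transitivity: ∀x ∀y ∀z (Rxy ∧ Ryz → Rxz).
(a): fails — R34 and R40 but not R30.
(b): satisfies the condition.
(c): fails — Rvt and Rtv but not Rvv.
Valid on: (b).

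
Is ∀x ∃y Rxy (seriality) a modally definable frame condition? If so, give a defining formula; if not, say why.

Yes — defined by □r → ◇r

The condition is seriality. A defining modal formula is □r → ◇r.
Suppose □r→◇r is valid. At any x set V(r)=W. Then □r at x, so ◇r at x, so x has a successor.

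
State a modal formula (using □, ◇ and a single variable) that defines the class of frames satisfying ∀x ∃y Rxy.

□q → ◇q

A defining formula is □q → ◇q (the D axiom).
Suppose □q→◇q is valid. At any x set V(q)=W. Then □q at x, so ◇q at x, so x has a successor.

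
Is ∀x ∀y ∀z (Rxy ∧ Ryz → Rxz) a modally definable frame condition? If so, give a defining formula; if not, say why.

Yes: it is transitivity, defined by the 4 schema □p → □□p.
Suppose □p→□□p is valid. Take Rxy, Ryz and set V(p)={w : Rxw}. Then □p at x, so □□p at x, so □p at y, so p at z, i.e. Rxz.

Definable; □p → □□p defines it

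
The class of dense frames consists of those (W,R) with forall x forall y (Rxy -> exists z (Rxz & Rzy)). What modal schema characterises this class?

□□q → □q

The condition is density. The C4 schema □□q → □q defines it.
Suppose □□q→□q is valid. Take Rxy and set V(q)={w : xR²w}. Then □□q at x, so □q at x, so q at y, i.e. ∃z(Rxz∧Rzy).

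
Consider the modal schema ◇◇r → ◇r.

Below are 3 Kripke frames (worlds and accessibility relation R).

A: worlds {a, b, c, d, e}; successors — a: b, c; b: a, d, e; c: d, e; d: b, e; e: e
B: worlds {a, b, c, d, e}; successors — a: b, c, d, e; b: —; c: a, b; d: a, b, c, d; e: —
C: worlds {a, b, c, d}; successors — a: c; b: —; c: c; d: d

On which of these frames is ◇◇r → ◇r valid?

Frame correspondent (Sahlqvist): ∀x ∀y ∀z (Rxy ∧ Ryz → Rxz) — i.e. transitivity.
A: fails — Rcd and Rdb but not Rcb.
B: fails — Rac and Rca but not Raa.
C: ✓.

C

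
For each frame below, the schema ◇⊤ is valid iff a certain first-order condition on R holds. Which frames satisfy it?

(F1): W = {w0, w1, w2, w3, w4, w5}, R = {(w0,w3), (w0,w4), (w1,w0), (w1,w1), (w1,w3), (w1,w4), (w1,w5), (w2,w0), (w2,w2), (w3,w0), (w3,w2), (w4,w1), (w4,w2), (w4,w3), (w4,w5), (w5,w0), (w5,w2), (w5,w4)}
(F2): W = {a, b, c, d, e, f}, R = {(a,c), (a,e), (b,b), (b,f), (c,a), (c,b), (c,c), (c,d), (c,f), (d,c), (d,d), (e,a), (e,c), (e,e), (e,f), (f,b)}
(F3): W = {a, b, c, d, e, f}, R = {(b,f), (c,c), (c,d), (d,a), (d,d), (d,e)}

The schema corresponds to seriality: ∀x ∃y Rxy.
(F1): satisfies the condition.
(F2): satisfies the condition.
(F3): fails — world a has no successor.
Valid on: (F1), (F2).

(F1), (F2)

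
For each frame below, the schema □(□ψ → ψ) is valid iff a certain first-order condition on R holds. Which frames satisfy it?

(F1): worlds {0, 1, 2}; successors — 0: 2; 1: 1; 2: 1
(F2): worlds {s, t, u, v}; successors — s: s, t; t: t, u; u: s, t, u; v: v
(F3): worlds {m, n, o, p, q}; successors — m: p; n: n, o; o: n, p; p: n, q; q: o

(F2)

This is the axiom for shift-reflexivity; its first-order frame correspondent is ∀x ∀y (Rxy → Ryy).
(F1): fails — R02 but not R22.
(F2): satisfies the condition.
(F3): fails — Rop but not Rpp.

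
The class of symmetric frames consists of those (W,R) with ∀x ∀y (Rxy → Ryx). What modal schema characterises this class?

q → □◇q

A defining formula is q → □◇q (the B axiom).
Suppose q→□◇q is valid. Take Rxy and set V(q)={x}. Then q at x, so □◇q at x, so ◇q at y, so some z with Ryz has q; z=x, i.e. Ryx.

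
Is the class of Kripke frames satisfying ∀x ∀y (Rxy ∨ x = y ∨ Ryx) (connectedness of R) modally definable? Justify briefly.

Not definable by any modal formula

Any modally definable frame class is closed under disjoint unions.
Take 2 disjoint single-world reflexive frames: each is trivially connected, but their disjoint union has 2 worlds with no edge between distinct components, so it is not connected.
So the class is not modally definable.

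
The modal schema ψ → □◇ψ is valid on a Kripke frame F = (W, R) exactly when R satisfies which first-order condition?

Suppose ψ→□◇ψ is valid. Take Rxy and set V(ψ)={x}. Then ψ at x, so □◇ψ at x, so ◇ψ at y, so some z with Ryz has ψ; z=x, i.e. Ryx.

symmetry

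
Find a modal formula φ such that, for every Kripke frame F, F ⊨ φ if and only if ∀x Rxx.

This is reflexivity; the standard corresponding axiom is T: □p → p.
Suppose □p→p is valid. At any x set V(p)={w : Rxw}. Then □p holds at x, so p holds at x, i.e. Rxx.

□p → p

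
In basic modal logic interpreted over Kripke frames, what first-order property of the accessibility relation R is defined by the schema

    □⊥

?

emptiness of R

□⊥ is valid iff no world has any successor (otherwise □⊥ fails at any world with one).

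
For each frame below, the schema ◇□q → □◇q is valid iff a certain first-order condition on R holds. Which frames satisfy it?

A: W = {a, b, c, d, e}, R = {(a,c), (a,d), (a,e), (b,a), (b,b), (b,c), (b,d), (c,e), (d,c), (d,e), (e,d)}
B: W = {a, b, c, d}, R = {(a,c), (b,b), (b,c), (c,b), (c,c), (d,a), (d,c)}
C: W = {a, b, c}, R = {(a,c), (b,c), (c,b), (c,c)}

The schema corresponds to convergence: ∀x ∀y ∀z (Rxy ∧ Rxz → ∃w (Ryw ∧ Rzw)).
A: fails — Rae and Rac but e and c have no common successor.
B: holds.
C: holds.

B, C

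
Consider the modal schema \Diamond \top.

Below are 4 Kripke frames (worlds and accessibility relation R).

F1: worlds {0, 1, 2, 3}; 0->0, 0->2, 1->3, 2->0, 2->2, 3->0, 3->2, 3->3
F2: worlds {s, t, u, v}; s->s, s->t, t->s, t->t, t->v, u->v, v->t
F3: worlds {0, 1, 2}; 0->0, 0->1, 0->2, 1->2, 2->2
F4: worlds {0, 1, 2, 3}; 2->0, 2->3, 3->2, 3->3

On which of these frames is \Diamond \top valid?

The schema corresponds to seriality: \forall x \exists y Rxy.
F1: satisfies the condition.
F2: satisfies the condition.
F3: satisfies the condition.
F4: fails — world 0 has no successor.
Valid on: F1, F2, F3.

F1, F2, F3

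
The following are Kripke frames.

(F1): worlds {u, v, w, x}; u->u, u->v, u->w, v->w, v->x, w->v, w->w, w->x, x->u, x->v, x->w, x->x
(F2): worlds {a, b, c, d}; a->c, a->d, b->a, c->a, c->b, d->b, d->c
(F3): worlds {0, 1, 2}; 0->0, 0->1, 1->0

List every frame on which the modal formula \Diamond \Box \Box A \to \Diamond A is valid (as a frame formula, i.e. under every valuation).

This is the axiom for a generalized confluence (Geach) condition; its first-order frame correspondent is \forall x \forall y (xRy \to \exists w (y R^2 w \wedge xRw)).
(F1): satisfies the condition.
(F2): fails — aRd but no w with dR²w and aRw.
(F3): satisfies the condition.

(F1), (F3)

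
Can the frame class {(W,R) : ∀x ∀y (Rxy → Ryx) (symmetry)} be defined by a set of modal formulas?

This is a Sahlqvist condition; the B axiom r → □◇r defines it.

Yes, by r → □◇r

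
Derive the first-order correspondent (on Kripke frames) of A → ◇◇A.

∀x ∃w (x = w ∧ xR²w)

This is a Sahlqvist (Geach-type) schema ◇^0□^0A → □^0◇^2A.
Minimal-valuation argument: fix x; take any y with xR^0y and any z with xR^0z. Set V(A) to the set of worlds R-reachable from y in exactly 0 steps. Then □^0A holds at y, so the antecedent holds at x; validity forces ◇^2A at z, giving a w with zR^2w and yR^0w.
First-order correspondent: ∀x ∃w (x = w ∧ xR²w).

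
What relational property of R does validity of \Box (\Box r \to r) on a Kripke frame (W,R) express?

This is the T□ axiom.
Its frame correspondent is shift-reflexivity — \forall x \forall y (Rxy \to Ryy).

shift-reflexivity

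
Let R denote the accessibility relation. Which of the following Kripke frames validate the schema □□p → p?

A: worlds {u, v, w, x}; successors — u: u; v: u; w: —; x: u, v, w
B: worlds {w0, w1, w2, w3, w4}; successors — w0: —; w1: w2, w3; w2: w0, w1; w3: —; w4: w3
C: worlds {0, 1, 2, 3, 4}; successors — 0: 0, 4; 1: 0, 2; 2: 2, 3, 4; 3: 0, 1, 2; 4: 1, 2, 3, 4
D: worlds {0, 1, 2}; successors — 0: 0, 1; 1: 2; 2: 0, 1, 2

Frame correspondent (Sahlqvist): ∀x ∃w (xR²w ∧ x = w) — i.e. a generalized confluence (Geach) condition.
A: fails — at v but no t with vR²t and v=t.
B: fails — at w0 but no w with w0R²w and w0=w.
C: fails — at 1 but no w with 1R²w and 1=w.
D: holds.

D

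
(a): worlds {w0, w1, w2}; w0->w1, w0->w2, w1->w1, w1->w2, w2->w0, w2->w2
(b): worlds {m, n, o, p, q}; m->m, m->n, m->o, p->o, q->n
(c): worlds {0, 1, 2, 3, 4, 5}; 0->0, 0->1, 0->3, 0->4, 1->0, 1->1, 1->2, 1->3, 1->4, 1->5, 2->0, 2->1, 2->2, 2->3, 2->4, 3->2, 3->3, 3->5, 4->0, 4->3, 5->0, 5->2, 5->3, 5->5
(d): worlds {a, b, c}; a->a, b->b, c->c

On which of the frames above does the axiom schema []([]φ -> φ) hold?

The schema corresponds to shift-reflexivity: forall x forall y (Rxy -> Ryy).
(a): fails — Rw2w0 but not Rw0w0.
(b): fails — Rpo but not Roo.
(c): fails — R04 but not R44.
(d): condition met.

(d)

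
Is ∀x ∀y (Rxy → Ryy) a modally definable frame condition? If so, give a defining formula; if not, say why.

Yes, by □(□q → q)

This is a Sahlqvist condition; the T□ axiom □(□q → q) defines it.
Suppose □(□q→q) is valid. Take Rxy and set V(q)={w : Ryw}. Then at y, □q holds; since □(□q→q) at x, □q→q at y, so q at y, i.e. Ryy.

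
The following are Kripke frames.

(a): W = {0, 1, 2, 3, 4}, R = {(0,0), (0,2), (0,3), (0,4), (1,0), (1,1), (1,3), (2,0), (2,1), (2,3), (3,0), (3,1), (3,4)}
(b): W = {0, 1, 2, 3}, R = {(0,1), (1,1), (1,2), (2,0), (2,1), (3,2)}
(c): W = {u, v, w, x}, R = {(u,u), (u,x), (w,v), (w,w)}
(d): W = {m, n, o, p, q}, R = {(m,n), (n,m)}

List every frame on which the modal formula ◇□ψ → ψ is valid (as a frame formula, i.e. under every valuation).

(d)

The schema corresponds to symmetry: ∀x ∀y (Rxy → Ryx).
(a): fails — R10 but not R01.
(b): fails — R32 but not R23.
(c): fails — Rux but not Rxu.
(d): satisfies the condition.
Valid on: (d).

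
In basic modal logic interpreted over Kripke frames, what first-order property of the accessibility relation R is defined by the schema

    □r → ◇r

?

Suppose □r→◇r is valid. At any x set V(r)=W. Then □r at x, so ◇r at x, so x has a successor.

seriality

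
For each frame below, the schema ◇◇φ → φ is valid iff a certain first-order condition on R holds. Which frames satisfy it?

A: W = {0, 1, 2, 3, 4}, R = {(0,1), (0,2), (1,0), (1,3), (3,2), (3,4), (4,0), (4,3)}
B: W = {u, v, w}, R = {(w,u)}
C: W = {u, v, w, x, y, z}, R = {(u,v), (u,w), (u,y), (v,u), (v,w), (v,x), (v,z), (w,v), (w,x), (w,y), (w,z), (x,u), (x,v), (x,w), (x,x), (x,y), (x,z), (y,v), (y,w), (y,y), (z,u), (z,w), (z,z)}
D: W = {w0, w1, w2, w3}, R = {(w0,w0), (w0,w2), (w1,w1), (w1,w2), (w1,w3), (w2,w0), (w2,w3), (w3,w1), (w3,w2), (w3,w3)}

Frame correspondent (Sahlqvist): ∀x ∀y (xR²y → ∃w (y = w ∧ x = w)) — i.e. a generalized confluence (Geach) condition.
A: fails — 0R²3 but 3 ≠ 0.
B: satisfies the condition.
C: fails — uR²v but v ≠ u.
D: fails — w0R²w2 but w2 ≠ w0.
Valid on: B.

B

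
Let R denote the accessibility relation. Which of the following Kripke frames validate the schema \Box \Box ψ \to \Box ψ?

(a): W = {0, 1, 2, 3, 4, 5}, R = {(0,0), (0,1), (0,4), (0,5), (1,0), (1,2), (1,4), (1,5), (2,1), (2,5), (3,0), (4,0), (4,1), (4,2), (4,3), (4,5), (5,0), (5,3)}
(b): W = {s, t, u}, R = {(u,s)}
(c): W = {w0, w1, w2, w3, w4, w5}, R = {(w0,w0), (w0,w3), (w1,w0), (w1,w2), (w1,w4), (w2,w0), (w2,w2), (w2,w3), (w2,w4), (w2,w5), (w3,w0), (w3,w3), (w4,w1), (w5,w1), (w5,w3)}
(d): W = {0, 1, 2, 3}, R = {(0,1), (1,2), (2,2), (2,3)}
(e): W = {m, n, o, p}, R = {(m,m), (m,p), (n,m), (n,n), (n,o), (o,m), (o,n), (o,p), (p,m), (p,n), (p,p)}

(e)

The schema corresponds to density: \forall x \forall y (Rxy \to \exists z (Rxz \wedge Rzy)).
(a): fails — R53 but no z with R5z and Rz3.
(b): fails — Rus but no z with Ruz and Rzs.
(c): fails — Rw4w1 but no z with Rw4z and Rzw1.
(d): fails — R01 but no z with R0z and Rz1.
(e): holds.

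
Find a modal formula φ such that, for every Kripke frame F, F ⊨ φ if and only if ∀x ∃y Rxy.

This is seriality; the standard corresponding axiom is D: □ψ → ◇ψ.

□ψ → ◇ψ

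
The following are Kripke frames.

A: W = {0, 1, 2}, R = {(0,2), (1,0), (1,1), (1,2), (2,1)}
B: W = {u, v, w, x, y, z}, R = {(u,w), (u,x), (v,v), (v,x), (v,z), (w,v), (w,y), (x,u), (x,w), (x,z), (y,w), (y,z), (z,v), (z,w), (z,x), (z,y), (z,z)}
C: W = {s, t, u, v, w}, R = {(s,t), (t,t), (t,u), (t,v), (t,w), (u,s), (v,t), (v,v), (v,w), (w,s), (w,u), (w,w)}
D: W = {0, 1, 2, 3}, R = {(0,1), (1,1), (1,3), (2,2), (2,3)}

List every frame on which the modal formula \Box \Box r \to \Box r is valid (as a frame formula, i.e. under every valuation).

This is the axiom for density; its first-order frame correspondent is \forall x \forall y (Rxy \to \exists z (Rxz \wedge Rzy)).
A: fails — R02 but no z with R0z and Rz2.
B: fails — Rxu but no t with Rxt and Rtu.
C: fails — Rus but no z with Ruz and Rzs.
D: ✓.
Valid on: D.

D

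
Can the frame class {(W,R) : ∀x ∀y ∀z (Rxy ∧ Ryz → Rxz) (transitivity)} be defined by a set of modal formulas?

Yes — defined by □r → □□r

The condition is transitivity. A defining modal formula is □r → □□r.
Suppose □r→□□r is valid. Take Rxy, Ryz and set V(r)={w : Rxw}. Then □r at x, so □□r at x, so □r at y, so r at z, i.e. Rxz.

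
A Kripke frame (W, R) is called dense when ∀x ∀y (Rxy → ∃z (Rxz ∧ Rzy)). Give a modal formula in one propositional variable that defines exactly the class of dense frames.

A defining formula is □□r → □r (the C4 axiom).
Suppose □□r→□r is valid. Take Rxy and set V(r)={w : xR²w}. Then □□r at x, so □r at x, so r at y, i.e. ∃z(Rxz∧Rzy).

□□r → □r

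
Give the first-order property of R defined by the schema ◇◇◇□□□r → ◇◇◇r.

∀x ∀y (xR³y → ∃w (yR³w ∧ xR³w))

This is a Sahlqvist (Geach-type) schema ◇^3□^3r → □^0◇^3r.
Minimal-valuation argument: fix x; take any y with xR^3y and any z with xR^0z. Set V(r) to the set of worlds R-reachable from y in exactly 3 steps. Then □^3r holds at y, so the antecedent holds at x; validity forces ◇^3r at z, giving a w with zR^3w and yR^3w.
First-order correspondent: ∀x ∀y (xR³y → ∃w (yR³w ∧ xR³w)).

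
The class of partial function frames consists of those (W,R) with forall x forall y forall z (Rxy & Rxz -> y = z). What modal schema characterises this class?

The condition is partial functionality. The CD schema ◇p → □p defines it.

◇p → □p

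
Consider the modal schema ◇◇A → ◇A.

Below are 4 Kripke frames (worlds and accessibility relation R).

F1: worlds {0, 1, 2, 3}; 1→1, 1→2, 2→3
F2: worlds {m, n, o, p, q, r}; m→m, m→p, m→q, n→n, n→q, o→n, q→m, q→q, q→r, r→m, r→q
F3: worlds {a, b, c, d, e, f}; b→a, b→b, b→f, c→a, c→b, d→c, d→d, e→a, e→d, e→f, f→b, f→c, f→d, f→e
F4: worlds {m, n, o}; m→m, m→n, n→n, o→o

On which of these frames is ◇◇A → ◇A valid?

F4

The schema corresponds to transitivity: ∀x ∀y ∀z (Rxy ∧ Ryz → Rxz).
F1: fails — R12 and R23 but not R13.
F2: fails — Ron and Rnq but not Roq.
F3: fails — Rdc and Rcb but not Rdb.
F4: holds.
Valid on: F4.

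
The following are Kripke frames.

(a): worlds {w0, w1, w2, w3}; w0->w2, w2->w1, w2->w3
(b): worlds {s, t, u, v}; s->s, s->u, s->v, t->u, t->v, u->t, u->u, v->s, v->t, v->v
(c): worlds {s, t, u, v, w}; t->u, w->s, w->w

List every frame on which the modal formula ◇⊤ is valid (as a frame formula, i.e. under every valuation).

(b)

This is the axiom for seriality; its first-order frame correspondent is ∀x ∃y Rxy.
(a): fails — world w1 has no successor.
(b): satisfies the condition.
(c): fails — world s has no successor.
Valid on: (b).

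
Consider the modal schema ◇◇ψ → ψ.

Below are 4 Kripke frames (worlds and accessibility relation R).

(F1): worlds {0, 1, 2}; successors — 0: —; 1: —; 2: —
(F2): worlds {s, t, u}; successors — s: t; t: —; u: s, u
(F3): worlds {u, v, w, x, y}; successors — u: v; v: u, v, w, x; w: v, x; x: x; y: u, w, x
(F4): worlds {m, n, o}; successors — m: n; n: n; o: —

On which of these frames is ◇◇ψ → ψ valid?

Frame correspondent (Sahlqvist): ∀x ∀y (xR²y → ∃w (y = w ∧ x = w)) — i.e. a generalized confluence (Geach) condition.
(F1): condition met.
(F2): fails — uR²s but s ≠ u.
(F3): fails — uR²v but v ≠ u.
(F4): fails — mR²n but n ≠ m.
Valid on: (F1).

(F1)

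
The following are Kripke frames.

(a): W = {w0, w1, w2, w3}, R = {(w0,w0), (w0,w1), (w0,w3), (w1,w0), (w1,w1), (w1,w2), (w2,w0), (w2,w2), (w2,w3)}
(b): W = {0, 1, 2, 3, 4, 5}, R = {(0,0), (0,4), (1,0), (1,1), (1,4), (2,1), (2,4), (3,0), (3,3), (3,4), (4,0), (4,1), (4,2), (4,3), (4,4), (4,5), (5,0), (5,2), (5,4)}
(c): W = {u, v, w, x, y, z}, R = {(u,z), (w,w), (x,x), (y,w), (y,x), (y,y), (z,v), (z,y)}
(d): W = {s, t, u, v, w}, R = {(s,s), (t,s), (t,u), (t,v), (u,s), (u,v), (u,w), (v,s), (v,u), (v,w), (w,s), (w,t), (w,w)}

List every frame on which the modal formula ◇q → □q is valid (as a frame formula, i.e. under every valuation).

none

Frame correspondent (Sahlqvist): ∀x ∀y ∀z (Rxy ∧ Rxz → y = z) — i.e. partial functionality.
(a): fails — w0 sees both w0 and w1.
(b): fails — 0 sees both 0 and 4.
(c): fails — y sees both w and x.
(d): fails — t sees both s and u.
Valid on no frame.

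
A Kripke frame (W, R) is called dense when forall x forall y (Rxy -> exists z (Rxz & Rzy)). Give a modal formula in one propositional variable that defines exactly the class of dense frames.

The condition is density. The C4 schema □□r → □r defines it.
Suppose □□r→□r is valid. Take Rxy and set V(r)={w : xR²w}. Then □□r at x, so □r at x, so r at y, i.e. ∃z(Rxz∧Rzy).

□□r → □r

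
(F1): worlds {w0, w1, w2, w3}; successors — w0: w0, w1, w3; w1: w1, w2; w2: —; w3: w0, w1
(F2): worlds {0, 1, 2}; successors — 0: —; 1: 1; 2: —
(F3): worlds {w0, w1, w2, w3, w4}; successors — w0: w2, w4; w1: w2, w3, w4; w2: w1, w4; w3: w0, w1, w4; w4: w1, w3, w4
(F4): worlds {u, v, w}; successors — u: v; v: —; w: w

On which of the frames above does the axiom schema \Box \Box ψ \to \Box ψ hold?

This is the axiom for density; its first-order frame correspondent is \forall x \forall y (Rxy \to \exists z (Rxz \wedge Rzy)).
(F1): satisfies the condition.
(F2): satisfies the condition.
(F3): fails — Rw1w2 but no z with Rw1z and Rzw2.
(F4): fails — Ruv but no z with Ruz and Rzv.
Valid on: (F1), (F2).

(F1), (F2)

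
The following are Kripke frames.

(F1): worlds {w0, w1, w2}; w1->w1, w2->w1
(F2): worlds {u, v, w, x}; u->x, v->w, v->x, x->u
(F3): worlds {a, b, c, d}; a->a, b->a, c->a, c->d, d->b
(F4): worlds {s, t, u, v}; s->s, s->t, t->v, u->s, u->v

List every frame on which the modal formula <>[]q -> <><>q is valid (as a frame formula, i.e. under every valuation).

(F1), (F3)

Frame correspondent (Sahlqvist): forall x forall y (xRy -> exists w (yRw & x R^2 w)) — i.e. a generalized confluence (Geach) condition.
(F1): holds.
(F2): fails — vRw but no t with wRt and vR²t.
(F3): holds.
(F4): fails — tRv but no w with vRw and tR²w.
Valid on: (F1), (F3).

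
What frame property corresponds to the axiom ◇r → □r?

partial functionality

Suppose ◇r→□r is valid. Take Rxy, Rxz and set V(r)={y}. Then ◇r at x, so □r at x, so r at z, i.e. z=y.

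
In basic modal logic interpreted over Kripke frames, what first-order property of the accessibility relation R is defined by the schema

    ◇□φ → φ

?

This is frame-equivalent to φ → □◇φ (substitute ¬φ for φ and contrapose).
Suppose φ→□◇φ is valid. Take Rxy and set V(φ)={x}. Then φ at x, so □◇φ at x, so ◇φ at y, so some z with Ryz has φ; z=x, i.e. Ryx.

Symmetry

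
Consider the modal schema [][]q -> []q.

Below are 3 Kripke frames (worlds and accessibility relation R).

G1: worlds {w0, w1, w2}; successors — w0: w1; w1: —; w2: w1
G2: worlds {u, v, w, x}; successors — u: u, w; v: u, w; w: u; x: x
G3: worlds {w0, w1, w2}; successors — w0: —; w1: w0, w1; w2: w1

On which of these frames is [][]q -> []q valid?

This is the axiom for density; its first-order frame correspondent is forall x forall y (Rxy -> exists z (Rxz & Rzy)).
G1: fails — Rw0w1 but no z with Rw0z and Rzw1.
G2: holds.
G3: holds.
Valid on: G2, G3.

G2, G3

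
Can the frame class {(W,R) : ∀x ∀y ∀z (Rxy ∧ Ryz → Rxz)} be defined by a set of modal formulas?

This is a Sahlqvist condition; the 4 axiom □p → □□p defines it.

Yes, by □p → □□p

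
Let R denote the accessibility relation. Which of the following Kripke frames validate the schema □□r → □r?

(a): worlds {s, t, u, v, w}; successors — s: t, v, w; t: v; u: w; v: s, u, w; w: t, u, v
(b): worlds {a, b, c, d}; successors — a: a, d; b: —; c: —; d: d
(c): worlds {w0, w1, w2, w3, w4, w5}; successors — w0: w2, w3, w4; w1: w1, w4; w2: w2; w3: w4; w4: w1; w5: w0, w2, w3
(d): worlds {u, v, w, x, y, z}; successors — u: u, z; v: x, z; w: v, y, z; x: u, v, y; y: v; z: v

(b)

This is the axiom for density; its first-order frame correspondent is ∀x ∀y (Rxy → ∃z (Rxz ∧ Rzy)).
(a): fails — Rwt but no z with Rwz and Rzt.
(b): ✓.
(c): fails — Rw5w0 but no z with Rw5z and Rzw0.
(d): fails — Rvz but no t with Rvt and Rtz.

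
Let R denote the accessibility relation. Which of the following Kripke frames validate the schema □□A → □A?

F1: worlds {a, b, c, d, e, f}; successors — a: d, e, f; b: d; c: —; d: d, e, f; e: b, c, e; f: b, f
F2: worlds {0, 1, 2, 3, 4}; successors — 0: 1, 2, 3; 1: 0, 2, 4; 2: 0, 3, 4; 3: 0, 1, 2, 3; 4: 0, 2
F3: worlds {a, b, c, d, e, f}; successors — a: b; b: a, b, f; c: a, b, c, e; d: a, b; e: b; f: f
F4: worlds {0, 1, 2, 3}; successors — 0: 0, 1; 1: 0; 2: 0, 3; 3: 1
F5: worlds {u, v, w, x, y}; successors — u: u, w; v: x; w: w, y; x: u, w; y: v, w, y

Frame correspondent (Sahlqvist): ∀x ∀y (Rxy → ∃z (Rxz ∧ Rzy)) — i.e. density.
F1: condition met.
F2: fails — R24 but no z with R2z and Rz4.
F3: condition met.
F4: fails — R31 but no z with R3z and Rz1.
F5: fails — Rvx but no z with Rvz and Rzx.

F1, F3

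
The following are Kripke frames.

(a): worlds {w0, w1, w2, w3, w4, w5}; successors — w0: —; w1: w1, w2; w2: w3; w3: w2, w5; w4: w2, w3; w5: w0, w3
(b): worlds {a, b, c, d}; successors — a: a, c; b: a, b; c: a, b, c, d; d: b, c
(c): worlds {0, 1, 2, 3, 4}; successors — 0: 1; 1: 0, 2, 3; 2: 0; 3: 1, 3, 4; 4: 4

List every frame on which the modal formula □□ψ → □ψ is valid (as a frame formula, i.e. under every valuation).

(b)

Frame correspondent (Sahlqvist): ∀x ∀y (Rxy → ∃z (Rxz ∧ Rzy)) — i.e. density.
(a): fails — Rw3w5 but no z with Rw3z and Rzw5.
(b): ✓.
(c): fails — R12 but no z with R1z and Rz2.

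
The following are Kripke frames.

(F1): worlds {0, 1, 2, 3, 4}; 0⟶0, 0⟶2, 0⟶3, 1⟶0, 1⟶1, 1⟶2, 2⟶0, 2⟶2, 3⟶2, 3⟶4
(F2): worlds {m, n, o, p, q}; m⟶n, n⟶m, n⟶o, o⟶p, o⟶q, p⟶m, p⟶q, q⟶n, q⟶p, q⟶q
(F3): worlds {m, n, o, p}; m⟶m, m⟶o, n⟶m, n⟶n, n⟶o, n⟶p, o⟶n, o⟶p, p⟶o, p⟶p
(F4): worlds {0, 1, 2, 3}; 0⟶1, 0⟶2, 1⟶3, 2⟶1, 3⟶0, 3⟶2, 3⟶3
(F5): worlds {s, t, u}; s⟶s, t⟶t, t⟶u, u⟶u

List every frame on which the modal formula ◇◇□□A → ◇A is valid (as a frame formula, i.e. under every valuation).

This is the axiom for a generalized confluence (Geach) condition; its first-order frame correspondent is ∀x ∀y (xR²y → ∃w (yR²w ∧ xRw)).
(F1): fails — 0R²4 but no w with 4R²w and 0Rw.
(F2): fails — mR²m but no w with mR²w and mRw.
(F3): satisfies the condition.
(F4): satisfies the condition.
(F5): satisfies the condition.

(F3), (F4), (F5)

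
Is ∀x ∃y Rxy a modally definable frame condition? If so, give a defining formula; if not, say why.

This is a Sahlqvist condition; the D axiom □p → ◇p defines it.

Yes — defined by □p → ◇p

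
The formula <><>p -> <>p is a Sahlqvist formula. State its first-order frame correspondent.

transitivity

This schema is equivalent to the 4 axiom □p → □□p.
Its frame correspondent is transitivity — forall x forall y forall z (Rxy & Ryz -> Rxz).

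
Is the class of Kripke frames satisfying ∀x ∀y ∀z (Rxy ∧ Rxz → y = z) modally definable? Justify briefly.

Yes — defined by ◇p → □p

Yes: it is partial functionality, defined by the CD schema ◇p → □p.
Suppose ◇p→□p is valid. Take Rxy, Rxz and set V(p)={y}. Then ◇p at x, so □p at x, so p at z, i.e. z=y.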